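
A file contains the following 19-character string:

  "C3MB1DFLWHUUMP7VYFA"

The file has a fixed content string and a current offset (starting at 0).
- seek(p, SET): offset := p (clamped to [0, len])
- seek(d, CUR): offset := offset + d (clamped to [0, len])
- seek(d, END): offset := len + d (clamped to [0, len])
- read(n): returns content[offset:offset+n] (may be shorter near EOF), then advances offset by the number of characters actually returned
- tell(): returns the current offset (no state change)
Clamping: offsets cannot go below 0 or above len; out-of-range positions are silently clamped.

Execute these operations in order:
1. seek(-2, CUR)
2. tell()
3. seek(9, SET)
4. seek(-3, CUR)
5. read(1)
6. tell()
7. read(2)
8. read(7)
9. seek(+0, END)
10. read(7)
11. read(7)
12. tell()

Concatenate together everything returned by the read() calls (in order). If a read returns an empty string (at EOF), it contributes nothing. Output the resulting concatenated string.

After 1 (seek(-2, CUR)): offset=0
After 2 (tell()): offset=0
After 3 (seek(9, SET)): offset=9
After 4 (seek(-3, CUR)): offset=6
After 5 (read(1)): returned 'F', offset=7
After 6 (tell()): offset=7
After 7 (read(2)): returned 'LW', offset=9
After 8 (read(7)): returned 'HUUMP7V', offset=16
After 9 (seek(+0, END)): offset=19
After 10 (read(7)): returned '', offset=19
After 11 (read(7)): returned '', offset=19
After 12 (tell()): offset=19

Answer: FLWHUUMP7V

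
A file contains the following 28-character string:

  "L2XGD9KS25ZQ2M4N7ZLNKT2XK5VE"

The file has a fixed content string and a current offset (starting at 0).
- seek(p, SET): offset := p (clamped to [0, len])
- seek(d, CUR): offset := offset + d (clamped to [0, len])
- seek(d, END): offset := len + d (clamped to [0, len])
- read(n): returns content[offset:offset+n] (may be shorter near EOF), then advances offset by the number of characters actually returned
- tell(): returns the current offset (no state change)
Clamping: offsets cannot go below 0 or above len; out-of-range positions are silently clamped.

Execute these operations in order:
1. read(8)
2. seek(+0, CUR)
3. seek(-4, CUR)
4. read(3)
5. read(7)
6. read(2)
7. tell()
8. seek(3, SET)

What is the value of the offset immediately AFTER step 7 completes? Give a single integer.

After 1 (read(8)): returned 'L2XGD9KS', offset=8
After 2 (seek(+0, CUR)): offset=8
After 3 (seek(-4, CUR)): offset=4
After 4 (read(3)): returned 'D9K', offset=7
After 5 (read(7)): returned 'S25ZQ2M', offset=14
After 6 (read(2)): returned '4N', offset=16
After 7 (tell()): offset=16

Answer: 16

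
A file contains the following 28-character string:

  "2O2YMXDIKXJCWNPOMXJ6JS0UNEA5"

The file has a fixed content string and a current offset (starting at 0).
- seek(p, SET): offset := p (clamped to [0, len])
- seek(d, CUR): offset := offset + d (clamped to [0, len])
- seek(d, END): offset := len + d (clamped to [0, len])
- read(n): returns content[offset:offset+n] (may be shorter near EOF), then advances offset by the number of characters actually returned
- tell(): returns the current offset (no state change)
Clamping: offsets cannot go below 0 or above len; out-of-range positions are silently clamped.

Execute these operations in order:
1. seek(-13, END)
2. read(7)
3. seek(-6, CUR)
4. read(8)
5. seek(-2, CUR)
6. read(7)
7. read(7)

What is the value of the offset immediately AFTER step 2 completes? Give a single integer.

Answer: 22

Derivation:
After 1 (seek(-13, END)): offset=15
After 2 (read(7)): returned 'OMXJ6JS', offset=22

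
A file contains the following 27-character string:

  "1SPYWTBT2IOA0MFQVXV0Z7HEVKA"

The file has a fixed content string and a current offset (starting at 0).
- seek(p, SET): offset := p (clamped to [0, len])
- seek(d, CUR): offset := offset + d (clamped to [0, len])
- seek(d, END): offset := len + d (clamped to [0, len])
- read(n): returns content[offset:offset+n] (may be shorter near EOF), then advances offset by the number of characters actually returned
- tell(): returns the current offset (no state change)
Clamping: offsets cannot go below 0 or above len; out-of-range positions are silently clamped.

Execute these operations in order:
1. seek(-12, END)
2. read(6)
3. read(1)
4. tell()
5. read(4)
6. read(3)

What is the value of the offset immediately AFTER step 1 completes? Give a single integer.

After 1 (seek(-12, END)): offset=15

Answer: 15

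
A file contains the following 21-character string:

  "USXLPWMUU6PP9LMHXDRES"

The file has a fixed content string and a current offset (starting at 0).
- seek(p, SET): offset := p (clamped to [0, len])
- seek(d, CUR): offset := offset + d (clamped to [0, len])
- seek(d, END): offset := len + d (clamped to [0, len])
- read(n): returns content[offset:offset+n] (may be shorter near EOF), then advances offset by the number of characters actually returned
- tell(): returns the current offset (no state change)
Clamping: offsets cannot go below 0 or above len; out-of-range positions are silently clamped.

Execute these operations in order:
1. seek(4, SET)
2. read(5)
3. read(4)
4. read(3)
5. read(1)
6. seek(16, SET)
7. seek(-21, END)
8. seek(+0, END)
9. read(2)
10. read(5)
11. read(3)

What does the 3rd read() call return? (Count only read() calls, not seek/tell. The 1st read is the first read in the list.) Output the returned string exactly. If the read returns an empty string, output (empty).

After 1 (seek(4, SET)): offset=4
After 2 (read(5)): returned 'PWMUU', offset=9
After 3 (read(4)): returned '6PP9', offset=13
After 4 (read(3)): returned 'LMH', offset=16
After 5 (read(1)): returned 'X', offset=17
After 6 (seek(16, SET)): offset=16
After 7 (seek(-21, END)): offset=0
After 8 (seek(+0, END)): offset=21
After 9 (read(2)): returned '', offset=21
After 10 (read(5)): returned '', offset=21
After 11 (read(3)): returned '', offset=21

Answer: LMH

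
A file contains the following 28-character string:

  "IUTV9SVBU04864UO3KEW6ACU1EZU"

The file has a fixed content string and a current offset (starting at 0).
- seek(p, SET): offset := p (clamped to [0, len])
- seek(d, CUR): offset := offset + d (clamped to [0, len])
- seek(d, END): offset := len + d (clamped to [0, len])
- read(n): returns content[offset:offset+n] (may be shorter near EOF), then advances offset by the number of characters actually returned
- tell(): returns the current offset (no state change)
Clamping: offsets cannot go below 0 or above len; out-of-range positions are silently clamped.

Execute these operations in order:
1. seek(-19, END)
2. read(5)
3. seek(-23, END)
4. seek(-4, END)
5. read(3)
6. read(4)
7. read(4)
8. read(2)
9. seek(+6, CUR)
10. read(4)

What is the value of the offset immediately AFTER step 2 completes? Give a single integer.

Answer: 14

Derivation:
After 1 (seek(-19, END)): offset=9
After 2 (read(5)): returned '04864', offset=14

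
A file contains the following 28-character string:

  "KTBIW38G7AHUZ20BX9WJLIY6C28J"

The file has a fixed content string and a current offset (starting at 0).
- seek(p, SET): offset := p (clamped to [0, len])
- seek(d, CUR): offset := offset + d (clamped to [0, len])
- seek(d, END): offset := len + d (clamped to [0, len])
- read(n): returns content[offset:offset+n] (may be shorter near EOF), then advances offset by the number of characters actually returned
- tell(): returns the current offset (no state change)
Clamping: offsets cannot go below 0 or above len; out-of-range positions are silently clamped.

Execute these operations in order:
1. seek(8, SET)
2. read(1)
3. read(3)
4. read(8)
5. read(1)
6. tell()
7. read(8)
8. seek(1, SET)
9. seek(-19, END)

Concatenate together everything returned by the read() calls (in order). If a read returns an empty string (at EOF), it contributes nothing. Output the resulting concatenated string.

After 1 (seek(8, SET)): offset=8
After 2 (read(1)): returned '7', offset=9
After 3 (read(3)): returned 'AHU', offset=12
After 4 (read(8)): returned 'Z20BX9WJ', offset=20
After 5 (read(1)): returned 'L', offset=21
After 6 (tell()): offset=21
After 7 (read(8)): returned 'IY6C28J', offset=28
After 8 (seek(1, SET)): offset=1
After 9 (seek(-19, END)): offset=9

Answer: 7AHUZ20BX9WJLIY6C28J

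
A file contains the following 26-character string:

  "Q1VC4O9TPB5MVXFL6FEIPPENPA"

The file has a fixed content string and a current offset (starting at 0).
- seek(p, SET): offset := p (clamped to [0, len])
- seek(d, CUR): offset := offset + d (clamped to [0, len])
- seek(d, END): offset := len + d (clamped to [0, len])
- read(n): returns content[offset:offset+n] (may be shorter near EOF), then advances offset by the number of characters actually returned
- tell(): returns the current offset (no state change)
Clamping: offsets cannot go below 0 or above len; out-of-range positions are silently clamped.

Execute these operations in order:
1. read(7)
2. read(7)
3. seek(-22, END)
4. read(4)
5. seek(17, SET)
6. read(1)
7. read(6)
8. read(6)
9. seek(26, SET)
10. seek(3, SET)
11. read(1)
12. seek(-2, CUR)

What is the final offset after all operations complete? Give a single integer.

After 1 (read(7)): returned 'Q1VC4O9', offset=7
After 2 (read(7)): returned 'TPB5MVX', offset=14
After 3 (seek(-22, END)): offset=4
After 4 (read(4)): returned '4O9T', offset=8
After 5 (seek(17, SET)): offset=17
After 6 (read(1)): returned 'F', offset=18
After 7 (read(6)): returned 'EIPPEN', offset=24
After 8 (read(6)): returned 'PA', offset=26
After 9 (seek(26, SET)): offset=26
After 10 (seek(3, SET)): offset=3
After 11 (read(1)): returned 'C', offset=4
After 12 (seek(-2, CUR)): offset=2

Answer: 2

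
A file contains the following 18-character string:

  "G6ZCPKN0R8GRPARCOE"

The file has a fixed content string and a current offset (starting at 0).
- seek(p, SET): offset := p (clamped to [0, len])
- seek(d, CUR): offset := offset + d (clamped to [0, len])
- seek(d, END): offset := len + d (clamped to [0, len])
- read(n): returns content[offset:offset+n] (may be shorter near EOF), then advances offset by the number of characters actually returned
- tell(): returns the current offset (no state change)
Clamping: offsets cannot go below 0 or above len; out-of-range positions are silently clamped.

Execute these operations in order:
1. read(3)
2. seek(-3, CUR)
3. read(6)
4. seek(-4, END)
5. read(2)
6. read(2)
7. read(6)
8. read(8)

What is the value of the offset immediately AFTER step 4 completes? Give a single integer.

After 1 (read(3)): returned 'G6Z', offset=3
After 2 (seek(-3, CUR)): offset=0
After 3 (read(6)): returned 'G6ZCPK', offset=6
After 4 (seek(-4, END)): offset=14

Answer: 14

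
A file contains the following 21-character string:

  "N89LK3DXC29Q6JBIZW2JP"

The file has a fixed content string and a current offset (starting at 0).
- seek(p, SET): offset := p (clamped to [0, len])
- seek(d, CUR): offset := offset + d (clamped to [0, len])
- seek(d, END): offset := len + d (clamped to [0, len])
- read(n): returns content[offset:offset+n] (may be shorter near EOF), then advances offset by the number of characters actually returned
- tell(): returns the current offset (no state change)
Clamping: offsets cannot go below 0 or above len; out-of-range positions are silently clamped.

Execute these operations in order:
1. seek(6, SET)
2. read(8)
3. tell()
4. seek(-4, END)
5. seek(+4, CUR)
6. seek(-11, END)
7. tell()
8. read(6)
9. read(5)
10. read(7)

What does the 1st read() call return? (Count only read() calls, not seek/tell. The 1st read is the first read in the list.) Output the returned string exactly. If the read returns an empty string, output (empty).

After 1 (seek(6, SET)): offset=6
After 2 (read(8)): returned 'DXC29Q6J', offset=14
After 3 (tell()): offset=14
After 4 (seek(-4, END)): offset=17
After 5 (seek(+4, CUR)): offset=21
After 6 (seek(-11, END)): offset=10
After 7 (tell()): offset=10
After 8 (read(6)): returned '9Q6JBI', offset=16
After 9 (read(5)): returned 'ZW2JP', offset=21
After 10 (read(7)): returned '', offset=21

Answer: DXC29Q6J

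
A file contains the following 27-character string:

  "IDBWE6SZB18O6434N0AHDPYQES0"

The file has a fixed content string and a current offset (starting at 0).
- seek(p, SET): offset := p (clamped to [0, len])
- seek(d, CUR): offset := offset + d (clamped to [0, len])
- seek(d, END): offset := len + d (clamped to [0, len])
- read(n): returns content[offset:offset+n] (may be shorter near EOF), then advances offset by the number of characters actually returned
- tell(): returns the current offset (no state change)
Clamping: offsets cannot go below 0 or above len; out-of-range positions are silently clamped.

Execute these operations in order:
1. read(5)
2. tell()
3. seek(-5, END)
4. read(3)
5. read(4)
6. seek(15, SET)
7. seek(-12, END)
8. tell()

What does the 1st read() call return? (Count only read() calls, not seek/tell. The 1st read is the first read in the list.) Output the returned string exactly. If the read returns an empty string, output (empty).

Answer: IDBWE

Derivation:
After 1 (read(5)): returned 'IDBWE', offset=5
After 2 (tell()): offset=5
After 3 (seek(-5, END)): offset=22
After 4 (read(3)): returned 'YQE', offset=25
After 5 (read(4)): returned 'S0', offset=27
After 6 (seek(15, SET)): offset=15
After 7 (seek(-12, END)): offset=15
After 8 (tell()): offset=15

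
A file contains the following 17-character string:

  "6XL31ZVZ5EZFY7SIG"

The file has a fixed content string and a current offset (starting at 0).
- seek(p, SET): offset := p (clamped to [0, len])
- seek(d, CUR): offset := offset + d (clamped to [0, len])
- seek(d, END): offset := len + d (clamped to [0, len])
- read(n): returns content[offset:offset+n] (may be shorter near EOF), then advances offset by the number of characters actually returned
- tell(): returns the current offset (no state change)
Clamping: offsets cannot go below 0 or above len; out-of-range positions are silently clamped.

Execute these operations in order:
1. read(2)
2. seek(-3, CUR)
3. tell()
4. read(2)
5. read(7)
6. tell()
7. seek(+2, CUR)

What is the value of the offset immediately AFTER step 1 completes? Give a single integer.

After 1 (read(2)): returned '6X', offset=2

Answer: 2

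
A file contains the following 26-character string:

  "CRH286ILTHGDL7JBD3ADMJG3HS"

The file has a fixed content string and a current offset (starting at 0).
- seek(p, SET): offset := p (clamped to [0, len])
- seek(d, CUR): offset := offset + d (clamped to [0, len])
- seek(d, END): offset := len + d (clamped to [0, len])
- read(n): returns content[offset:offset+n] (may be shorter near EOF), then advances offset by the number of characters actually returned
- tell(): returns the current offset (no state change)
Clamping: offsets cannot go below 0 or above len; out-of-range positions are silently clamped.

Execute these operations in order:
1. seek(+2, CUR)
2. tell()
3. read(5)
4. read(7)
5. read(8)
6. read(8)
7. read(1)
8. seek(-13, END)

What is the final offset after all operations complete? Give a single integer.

Answer: 13

Derivation:
After 1 (seek(+2, CUR)): offset=2
After 2 (tell()): offset=2
After 3 (read(5)): returned 'H286I', offset=7
After 4 (read(7)): returned 'LTHGDL7', offset=14
After 5 (read(8)): returned 'JBD3ADMJ', offset=22
After 6 (read(8)): returned 'G3HS', offset=26
After 7 (read(1)): returned '', offset=26
After 8 (seek(-13, END)): offset=13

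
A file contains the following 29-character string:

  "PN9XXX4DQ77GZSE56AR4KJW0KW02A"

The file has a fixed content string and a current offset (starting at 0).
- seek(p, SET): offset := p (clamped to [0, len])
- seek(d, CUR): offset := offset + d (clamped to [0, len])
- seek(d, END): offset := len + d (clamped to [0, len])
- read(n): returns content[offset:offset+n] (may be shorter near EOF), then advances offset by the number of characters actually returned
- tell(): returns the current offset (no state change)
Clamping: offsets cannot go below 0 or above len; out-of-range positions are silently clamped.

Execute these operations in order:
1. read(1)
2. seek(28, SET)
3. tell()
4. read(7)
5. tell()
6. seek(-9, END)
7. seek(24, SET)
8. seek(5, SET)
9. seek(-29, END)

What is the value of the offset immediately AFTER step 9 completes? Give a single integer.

Answer: 0

Derivation:
After 1 (read(1)): returned 'P', offset=1
After 2 (seek(28, SET)): offset=28
After 3 (tell()): offset=28
After 4 (read(7)): returned 'A', offset=29
After 5 (tell()): offset=29
After 6 (seek(-9, END)): offset=20
After 7 (seek(24, SET)): offset=24
After 8 (seek(5, SET)): offset=5
After 9 (seek(-29, END)): offset=0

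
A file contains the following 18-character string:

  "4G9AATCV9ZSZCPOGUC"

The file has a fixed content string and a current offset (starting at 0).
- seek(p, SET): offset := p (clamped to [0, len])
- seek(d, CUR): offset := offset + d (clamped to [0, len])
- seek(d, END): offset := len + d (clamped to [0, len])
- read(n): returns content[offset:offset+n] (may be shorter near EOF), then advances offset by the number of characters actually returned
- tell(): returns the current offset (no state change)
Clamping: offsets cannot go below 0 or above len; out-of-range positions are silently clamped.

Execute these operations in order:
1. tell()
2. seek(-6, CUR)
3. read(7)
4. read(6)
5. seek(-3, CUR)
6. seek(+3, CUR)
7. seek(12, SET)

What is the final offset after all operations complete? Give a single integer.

After 1 (tell()): offset=0
After 2 (seek(-6, CUR)): offset=0
After 3 (read(7)): returned '4G9AATC', offset=7
After 4 (read(6)): returned 'V9ZSZC', offset=13
After 5 (seek(-3, CUR)): offset=10
After 6 (seek(+3, CUR)): offset=13
After 7 (seek(12, SET)): offset=12

Answer: 12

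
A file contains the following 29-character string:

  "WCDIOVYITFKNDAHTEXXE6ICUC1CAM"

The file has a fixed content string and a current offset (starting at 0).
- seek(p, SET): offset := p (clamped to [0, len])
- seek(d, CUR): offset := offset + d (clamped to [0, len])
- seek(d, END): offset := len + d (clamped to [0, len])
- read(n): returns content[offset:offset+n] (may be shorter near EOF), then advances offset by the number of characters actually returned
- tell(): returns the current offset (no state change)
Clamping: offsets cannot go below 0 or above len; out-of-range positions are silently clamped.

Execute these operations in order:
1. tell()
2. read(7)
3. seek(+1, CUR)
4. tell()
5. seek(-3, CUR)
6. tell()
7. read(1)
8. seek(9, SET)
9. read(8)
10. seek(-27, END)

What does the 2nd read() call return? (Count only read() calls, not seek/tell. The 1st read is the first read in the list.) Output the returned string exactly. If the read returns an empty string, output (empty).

After 1 (tell()): offset=0
After 2 (read(7)): returned 'WCDIOVY', offset=7
After 3 (seek(+1, CUR)): offset=8
After 4 (tell()): offset=8
After 5 (seek(-3, CUR)): offset=5
After 6 (tell()): offset=5
After 7 (read(1)): returned 'V', offset=6
After 8 (seek(9, SET)): offset=9
After 9 (read(8)): returned 'FKNDAHTE', offset=17
After 10 (seek(-27, END)): offset=2

Answer: V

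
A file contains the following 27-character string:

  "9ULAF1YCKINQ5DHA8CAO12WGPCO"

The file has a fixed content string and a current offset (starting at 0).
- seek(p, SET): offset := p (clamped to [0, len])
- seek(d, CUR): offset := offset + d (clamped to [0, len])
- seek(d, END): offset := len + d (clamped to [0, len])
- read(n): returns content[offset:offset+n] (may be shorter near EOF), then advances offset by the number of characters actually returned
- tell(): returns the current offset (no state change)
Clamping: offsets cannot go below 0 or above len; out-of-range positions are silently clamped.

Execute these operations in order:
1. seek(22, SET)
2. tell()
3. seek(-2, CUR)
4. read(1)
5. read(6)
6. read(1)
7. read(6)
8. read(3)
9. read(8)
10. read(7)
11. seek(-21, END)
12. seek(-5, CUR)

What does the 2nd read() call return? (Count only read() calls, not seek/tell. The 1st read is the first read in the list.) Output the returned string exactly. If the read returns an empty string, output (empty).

After 1 (seek(22, SET)): offset=22
After 2 (tell()): offset=22
After 3 (seek(-2, CUR)): offset=20
After 4 (read(1)): returned '1', offset=21
After 5 (read(6)): returned '2WGPCO', offset=27
After 6 (read(1)): returned '', offset=27
After 7 (read(6)): returned '', offset=27
After 8 (read(3)): returned '', offset=27
After 9 (read(8)): returned '', offset=27
After 10 (read(7)): returned '', offset=27
After 11 (seek(-21, END)): offset=6
After 12 (seek(-5, CUR)): offset=1

Answer: 2WGPCO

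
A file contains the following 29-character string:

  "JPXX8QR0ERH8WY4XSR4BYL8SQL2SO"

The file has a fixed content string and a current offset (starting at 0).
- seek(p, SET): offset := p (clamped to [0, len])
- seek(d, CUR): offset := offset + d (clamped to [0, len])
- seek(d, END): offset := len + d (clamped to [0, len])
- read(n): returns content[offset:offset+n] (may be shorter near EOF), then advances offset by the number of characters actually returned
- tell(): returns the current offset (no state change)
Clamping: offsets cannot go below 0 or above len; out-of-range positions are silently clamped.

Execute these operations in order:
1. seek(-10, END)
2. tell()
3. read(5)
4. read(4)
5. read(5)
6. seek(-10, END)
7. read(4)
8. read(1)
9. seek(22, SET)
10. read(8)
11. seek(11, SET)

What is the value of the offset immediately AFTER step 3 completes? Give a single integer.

After 1 (seek(-10, END)): offset=19
After 2 (tell()): offset=19
After 3 (read(5)): returned 'BYL8S', offset=24

Answer: 24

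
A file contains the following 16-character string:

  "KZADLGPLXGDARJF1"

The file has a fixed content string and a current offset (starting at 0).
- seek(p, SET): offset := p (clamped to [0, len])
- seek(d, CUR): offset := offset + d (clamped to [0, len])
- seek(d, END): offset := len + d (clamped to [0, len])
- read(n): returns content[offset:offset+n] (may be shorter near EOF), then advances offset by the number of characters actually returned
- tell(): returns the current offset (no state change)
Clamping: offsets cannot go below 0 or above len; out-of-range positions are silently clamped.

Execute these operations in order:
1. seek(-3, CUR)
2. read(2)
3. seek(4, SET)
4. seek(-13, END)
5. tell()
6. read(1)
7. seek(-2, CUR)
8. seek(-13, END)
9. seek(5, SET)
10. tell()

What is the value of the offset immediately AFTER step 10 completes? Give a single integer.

Answer: 5

Derivation:
After 1 (seek(-3, CUR)): offset=0
After 2 (read(2)): returned 'KZ', offset=2
After 3 (seek(4, SET)): offset=4
After 4 (seek(-13, END)): offset=3
After 5 (tell()): offset=3
After 6 (read(1)): returned 'D', offset=4
After 7 (seek(-2, CUR)): offset=2
After 8 (seek(-13, END)): offset=3
After 9 (seek(5, SET)): offset=5
After 10 (tell()): offset=5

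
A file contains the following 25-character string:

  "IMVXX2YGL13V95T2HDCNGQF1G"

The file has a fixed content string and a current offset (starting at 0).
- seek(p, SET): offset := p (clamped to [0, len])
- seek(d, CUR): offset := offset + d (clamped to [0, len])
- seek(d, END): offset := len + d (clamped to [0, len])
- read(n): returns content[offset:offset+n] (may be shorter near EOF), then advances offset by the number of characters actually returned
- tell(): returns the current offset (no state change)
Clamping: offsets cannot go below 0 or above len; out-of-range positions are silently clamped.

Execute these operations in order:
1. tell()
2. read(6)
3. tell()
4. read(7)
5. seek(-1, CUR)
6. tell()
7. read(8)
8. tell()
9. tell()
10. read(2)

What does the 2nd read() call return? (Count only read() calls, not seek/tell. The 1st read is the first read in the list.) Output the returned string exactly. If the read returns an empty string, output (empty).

Answer: YGL13V9

Derivation:
After 1 (tell()): offset=0
After 2 (read(6)): returned 'IMVXX2', offset=6
After 3 (tell()): offset=6
After 4 (read(7)): returned 'YGL13V9', offset=13
After 5 (seek(-1, CUR)): offset=12
After 6 (tell()): offset=12
After 7 (read(8)): returned '95T2HDCN', offset=20
After 8 (tell()): offset=20
After 9 (tell()): offset=20
After 10 (read(2)): returned 'GQ', offset=22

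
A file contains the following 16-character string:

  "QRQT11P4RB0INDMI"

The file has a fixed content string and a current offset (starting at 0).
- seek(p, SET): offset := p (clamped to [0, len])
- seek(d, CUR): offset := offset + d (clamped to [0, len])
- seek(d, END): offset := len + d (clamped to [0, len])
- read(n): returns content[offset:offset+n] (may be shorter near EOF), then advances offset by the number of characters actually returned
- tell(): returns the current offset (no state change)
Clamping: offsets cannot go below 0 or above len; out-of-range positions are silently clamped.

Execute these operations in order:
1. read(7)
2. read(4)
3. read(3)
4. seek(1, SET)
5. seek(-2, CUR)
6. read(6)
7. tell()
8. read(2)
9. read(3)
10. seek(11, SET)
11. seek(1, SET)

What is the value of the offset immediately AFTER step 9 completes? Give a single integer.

After 1 (read(7)): returned 'QRQT11P', offset=7
After 2 (read(4)): returned '4RB0', offset=11
After 3 (read(3)): returned 'IND', offset=14
After 4 (seek(1, SET)): offset=1
After 5 (seek(-2, CUR)): offset=0
After 6 (read(6)): returned 'QRQT11', offset=6
After 7 (tell()): offset=6
After 8 (read(2)): returned 'P4', offset=8
After 9 (read(3)): returned 'RB0', offset=11

Answer: 11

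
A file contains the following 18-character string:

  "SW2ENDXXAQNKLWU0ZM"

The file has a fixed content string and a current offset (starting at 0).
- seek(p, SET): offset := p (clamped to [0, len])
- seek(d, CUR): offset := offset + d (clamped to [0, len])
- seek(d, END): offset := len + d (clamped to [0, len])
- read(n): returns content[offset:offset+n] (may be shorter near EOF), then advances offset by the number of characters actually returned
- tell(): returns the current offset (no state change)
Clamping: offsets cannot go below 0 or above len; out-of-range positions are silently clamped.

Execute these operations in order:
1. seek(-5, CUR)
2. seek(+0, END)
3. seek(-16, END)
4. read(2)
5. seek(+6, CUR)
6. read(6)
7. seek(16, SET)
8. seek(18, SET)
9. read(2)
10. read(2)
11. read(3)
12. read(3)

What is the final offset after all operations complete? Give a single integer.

Answer: 18

Derivation:
After 1 (seek(-5, CUR)): offset=0
After 2 (seek(+0, END)): offset=18
After 3 (seek(-16, END)): offset=2
After 4 (read(2)): returned '2E', offset=4
After 5 (seek(+6, CUR)): offset=10
After 6 (read(6)): returned 'NKLWU0', offset=16
After 7 (seek(16, SET)): offset=16
After 8 (seek(18, SET)): offset=18
After 9 (read(2)): returned '', offset=18
After 10 (read(2)): returned '', offset=18
After 11 (read(3)): returned '', offset=18
After 12 (read(3)): returned '', offset=18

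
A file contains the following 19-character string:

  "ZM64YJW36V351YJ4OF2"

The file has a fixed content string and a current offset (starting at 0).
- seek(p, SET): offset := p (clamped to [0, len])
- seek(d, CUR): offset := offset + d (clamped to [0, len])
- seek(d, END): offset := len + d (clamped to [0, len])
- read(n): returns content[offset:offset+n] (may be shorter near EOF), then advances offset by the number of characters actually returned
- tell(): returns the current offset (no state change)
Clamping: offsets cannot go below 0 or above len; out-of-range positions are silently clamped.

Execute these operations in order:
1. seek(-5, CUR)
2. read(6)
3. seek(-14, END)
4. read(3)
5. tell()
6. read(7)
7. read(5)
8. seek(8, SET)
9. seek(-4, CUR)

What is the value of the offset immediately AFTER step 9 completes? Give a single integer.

Answer: 4

Derivation:
After 1 (seek(-5, CUR)): offset=0
After 2 (read(6)): returned 'ZM64YJ', offset=6
After 3 (seek(-14, END)): offset=5
After 4 (read(3)): returned 'JW3', offset=8
After 5 (tell()): offset=8
After 6 (read(7)): returned '6V351YJ', offset=15
After 7 (read(5)): returned '4OF2', offset=19
After 8 (seek(8, SET)): offset=8
After 9 (seek(-4, CUR)): offset=4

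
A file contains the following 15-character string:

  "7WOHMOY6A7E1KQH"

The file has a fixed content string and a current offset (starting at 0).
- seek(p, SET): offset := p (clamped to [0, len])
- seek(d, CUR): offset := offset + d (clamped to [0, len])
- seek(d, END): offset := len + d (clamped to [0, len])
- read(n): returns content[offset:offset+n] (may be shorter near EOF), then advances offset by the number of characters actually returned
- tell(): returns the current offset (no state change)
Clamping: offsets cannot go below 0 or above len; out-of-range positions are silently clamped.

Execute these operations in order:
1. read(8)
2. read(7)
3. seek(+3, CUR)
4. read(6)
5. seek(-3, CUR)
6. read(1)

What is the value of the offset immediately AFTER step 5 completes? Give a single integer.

After 1 (read(8)): returned '7WOHMOY6', offset=8
After 2 (read(7)): returned 'A7E1KQH', offset=15
After 3 (seek(+3, CUR)): offset=15
After 4 (read(6)): returned '', offset=15
After 5 (seek(-3, CUR)): offset=12

Answer: 12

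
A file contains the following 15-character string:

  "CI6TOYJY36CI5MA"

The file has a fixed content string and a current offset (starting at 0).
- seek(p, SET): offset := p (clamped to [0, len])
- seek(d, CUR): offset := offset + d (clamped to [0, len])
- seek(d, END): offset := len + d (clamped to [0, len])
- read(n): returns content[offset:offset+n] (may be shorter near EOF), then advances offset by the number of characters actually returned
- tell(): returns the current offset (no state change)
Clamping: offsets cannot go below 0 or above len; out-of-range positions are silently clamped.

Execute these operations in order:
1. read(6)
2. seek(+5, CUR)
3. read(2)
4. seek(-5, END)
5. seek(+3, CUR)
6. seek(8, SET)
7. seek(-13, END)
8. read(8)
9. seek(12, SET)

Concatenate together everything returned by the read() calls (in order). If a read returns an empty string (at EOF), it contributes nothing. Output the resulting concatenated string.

After 1 (read(6)): returned 'CI6TOY', offset=6
After 2 (seek(+5, CUR)): offset=11
After 3 (read(2)): returned 'I5', offset=13
After 4 (seek(-5, END)): offset=10
After 5 (seek(+3, CUR)): offset=13
After 6 (seek(8, SET)): offset=8
After 7 (seek(-13, END)): offset=2
After 8 (read(8)): returned '6TOYJY36', offset=10
After 9 (seek(12, SET)): offset=12

Answer: CI6TOYI56TOYJY36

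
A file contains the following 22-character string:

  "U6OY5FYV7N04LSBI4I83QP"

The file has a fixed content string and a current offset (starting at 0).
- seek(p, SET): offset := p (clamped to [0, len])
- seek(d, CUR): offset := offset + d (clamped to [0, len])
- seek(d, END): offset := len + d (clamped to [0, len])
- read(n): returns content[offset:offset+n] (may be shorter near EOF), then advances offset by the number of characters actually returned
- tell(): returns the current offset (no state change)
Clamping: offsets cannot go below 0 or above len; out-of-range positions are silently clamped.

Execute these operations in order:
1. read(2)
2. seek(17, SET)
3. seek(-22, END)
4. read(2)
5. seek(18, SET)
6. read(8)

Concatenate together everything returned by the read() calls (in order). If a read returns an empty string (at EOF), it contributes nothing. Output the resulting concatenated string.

Answer: U6U683QP

Derivation:
After 1 (read(2)): returned 'U6', offset=2
After 2 (seek(17, SET)): offset=17
After 3 (seek(-22, END)): offset=0
After 4 (read(2)): returned 'U6', offset=2
After 5 (seek(18, SET)): offset=18
After 6 (read(8)): returned '83QP', offset=22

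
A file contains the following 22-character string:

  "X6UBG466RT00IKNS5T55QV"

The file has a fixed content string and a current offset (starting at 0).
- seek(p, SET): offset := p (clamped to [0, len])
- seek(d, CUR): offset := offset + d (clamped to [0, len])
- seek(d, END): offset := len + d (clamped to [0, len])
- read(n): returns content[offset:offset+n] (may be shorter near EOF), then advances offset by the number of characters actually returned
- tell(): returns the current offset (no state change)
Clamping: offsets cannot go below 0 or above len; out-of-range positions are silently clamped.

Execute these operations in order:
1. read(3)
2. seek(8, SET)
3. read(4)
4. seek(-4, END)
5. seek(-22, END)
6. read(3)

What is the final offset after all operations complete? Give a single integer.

After 1 (read(3)): returned 'X6U', offset=3
After 2 (seek(8, SET)): offset=8
After 3 (read(4)): returned 'RT00', offset=12
After 4 (seek(-4, END)): offset=18
After 5 (seek(-22, END)): offset=0
After 6 (read(3)): returned 'X6U', offset=3

Answer: 3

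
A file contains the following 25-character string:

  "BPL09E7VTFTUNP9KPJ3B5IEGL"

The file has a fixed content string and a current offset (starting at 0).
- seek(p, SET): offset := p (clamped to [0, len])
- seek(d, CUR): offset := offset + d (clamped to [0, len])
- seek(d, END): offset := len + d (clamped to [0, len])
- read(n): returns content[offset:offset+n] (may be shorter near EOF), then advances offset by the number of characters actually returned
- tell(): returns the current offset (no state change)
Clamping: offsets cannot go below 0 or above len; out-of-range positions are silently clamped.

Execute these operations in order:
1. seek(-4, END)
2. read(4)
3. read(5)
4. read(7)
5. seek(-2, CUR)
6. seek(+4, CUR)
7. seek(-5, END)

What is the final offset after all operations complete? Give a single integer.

Answer: 20

Derivation:
After 1 (seek(-4, END)): offset=21
After 2 (read(4)): returned 'IEGL', offset=25
After 3 (read(5)): returned '', offset=25
After 4 (read(7)): returned '', offset=25
After 5 (seek(-2, CUR)): offset=23
After 6 (seek(+4, CUR)): offset=25
After 7 (seek(-5, END)): offset=20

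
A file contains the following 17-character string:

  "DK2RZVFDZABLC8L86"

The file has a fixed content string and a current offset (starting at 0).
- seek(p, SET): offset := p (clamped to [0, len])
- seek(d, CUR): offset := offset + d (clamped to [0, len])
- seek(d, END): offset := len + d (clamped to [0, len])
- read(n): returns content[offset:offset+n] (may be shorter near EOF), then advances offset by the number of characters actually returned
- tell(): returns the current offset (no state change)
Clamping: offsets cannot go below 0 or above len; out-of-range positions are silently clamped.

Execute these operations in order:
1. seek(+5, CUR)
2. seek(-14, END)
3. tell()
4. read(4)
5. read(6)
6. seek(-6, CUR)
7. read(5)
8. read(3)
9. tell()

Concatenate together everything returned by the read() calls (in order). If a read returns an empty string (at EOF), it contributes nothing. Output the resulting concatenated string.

Answer: RZVFDZABLCDZABLC8L

Derivation:
After 1 (seek(+5, CUR)): offset=5
After 2 (seek(-14, END)): offset=3
After 3 (tell()): offset=3
After 4 (read(4)): returned 'RZVF', offset=7
After 5 (read(6)): returned 'DZABLC', offset=13
After 6 (seek(-6, CUR)): offset=7
After 7 (read(5)): returned 'DZABL', offset=12
After 8 (read(3)): returned 'C8L', offset=15
After 9 (tell()): offset=15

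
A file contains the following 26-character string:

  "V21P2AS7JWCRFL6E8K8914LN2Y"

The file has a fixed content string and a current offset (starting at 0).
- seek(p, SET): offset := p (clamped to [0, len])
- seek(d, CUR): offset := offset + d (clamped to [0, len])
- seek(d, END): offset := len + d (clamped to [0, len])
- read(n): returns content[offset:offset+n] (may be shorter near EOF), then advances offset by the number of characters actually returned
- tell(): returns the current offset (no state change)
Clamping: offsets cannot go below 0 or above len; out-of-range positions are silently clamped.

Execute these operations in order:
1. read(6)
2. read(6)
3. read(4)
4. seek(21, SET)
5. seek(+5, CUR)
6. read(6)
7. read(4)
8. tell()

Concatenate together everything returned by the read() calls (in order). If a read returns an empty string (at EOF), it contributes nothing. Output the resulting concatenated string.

After 1 (read(6)): returned 'V21P2A', offset=6
After 2 (read(6)): returned 'S7JWCR', offset=12
After 3 (read(4)): returned 'FL6E', offset=16
After 4 (seek(21, SET)): offset=21
After 5 (seek(+5, CUR)): offset=26
After 6 (read(6)): returned '', offset=26
After 7 (read(4)): returned '', offset=26
After 8 (tell()): offset=26

Answer: V21P2AS7JWCRFL6E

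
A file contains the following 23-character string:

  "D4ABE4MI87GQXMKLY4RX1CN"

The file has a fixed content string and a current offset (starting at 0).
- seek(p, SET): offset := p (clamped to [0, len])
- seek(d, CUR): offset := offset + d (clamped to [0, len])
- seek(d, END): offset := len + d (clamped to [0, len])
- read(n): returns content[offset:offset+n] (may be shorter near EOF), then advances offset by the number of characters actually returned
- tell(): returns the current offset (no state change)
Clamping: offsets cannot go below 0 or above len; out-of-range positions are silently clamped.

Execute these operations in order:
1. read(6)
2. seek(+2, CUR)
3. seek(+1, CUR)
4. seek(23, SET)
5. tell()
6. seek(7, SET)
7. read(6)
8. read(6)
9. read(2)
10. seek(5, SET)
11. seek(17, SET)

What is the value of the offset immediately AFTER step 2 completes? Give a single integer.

After 1 (read(6)): returned 'D4ABE4', offset=6
After 2 (seek(+2, CUR)): offset=8

Answer: 8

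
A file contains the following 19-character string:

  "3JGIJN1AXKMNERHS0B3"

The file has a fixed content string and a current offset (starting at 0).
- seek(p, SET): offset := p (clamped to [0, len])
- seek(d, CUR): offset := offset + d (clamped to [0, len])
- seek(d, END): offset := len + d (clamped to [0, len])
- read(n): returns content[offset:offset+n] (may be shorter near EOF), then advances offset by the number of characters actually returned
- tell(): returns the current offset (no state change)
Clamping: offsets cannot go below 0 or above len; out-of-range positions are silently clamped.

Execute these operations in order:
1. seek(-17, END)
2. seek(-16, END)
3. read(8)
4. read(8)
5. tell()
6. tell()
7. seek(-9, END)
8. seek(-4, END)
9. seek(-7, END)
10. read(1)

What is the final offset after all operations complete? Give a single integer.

Answer: 13

Derivation:
After 1 (seek(-17, END)): offset=2
After 2 (seek(-16, END)): offset=3
After 3 (read(8)): returned 'IJN1AXKM', offset=11
After 4 (read(8)): returned 'NERHS0B3', offset=19
After 5 (tell()): offset=19
After 6 (tell()): offset=19
After 7 (seek(-9, END)): offset=10
After 8 (seek(-4, END)): offset=15
After 9 (seek(-7, END)): offset=12
After 10 (read(1)): returned 'E', offset=13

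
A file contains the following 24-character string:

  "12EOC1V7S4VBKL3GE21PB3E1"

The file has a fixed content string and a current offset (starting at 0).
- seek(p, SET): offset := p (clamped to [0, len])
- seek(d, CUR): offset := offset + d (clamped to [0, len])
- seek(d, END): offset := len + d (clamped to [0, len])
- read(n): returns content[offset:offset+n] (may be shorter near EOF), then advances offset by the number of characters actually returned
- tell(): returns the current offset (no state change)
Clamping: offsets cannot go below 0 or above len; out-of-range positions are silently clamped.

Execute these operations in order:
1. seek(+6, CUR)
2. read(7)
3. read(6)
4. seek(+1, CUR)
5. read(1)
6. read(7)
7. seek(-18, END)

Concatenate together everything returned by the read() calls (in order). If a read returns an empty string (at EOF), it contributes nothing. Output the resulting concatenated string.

Answer: V7S4VBKL3GE21B3E1

Derivation:
After 1 (seek(+6, CUR)): offset=6
After 2 (read(7)): returned 'V7S4VBK', offset=13
After 3 (read(6)): returned 'L3GE21', offset=19
After 4 (seek(+1, CUR)): offset=20
After 5 (read(1)): returned 'B', offset=21
After 6 (read(7)): returned '3E1', offset=24
After 7 (seek(-18, END)): offset=6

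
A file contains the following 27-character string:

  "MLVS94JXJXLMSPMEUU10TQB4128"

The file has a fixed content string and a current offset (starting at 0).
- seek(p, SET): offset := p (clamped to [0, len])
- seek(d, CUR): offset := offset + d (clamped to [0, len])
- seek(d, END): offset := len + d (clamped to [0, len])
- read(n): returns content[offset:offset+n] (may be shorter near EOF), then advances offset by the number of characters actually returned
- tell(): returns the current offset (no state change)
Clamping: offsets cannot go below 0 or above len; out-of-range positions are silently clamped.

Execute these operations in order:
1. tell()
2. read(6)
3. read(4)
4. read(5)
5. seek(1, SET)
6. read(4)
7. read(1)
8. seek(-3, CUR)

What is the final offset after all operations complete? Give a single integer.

Answer: 3

Derivation:
After 1 (tell()): offset=0
After 2 (read(6)): returned 'MLVS94', offset=6
After 3 (read(4)): returned 'JXJX', offset=10
After 4 (read(5)): returned 'LMSPM', offset=15
After 5 (seek(1, SET)): offset=1
After 6 (read(4)): returned 'LVS9', offset=5
After 7 (read(1)): returned '4', offset=6
After 8 (seek(-3, CUR)): offset=3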